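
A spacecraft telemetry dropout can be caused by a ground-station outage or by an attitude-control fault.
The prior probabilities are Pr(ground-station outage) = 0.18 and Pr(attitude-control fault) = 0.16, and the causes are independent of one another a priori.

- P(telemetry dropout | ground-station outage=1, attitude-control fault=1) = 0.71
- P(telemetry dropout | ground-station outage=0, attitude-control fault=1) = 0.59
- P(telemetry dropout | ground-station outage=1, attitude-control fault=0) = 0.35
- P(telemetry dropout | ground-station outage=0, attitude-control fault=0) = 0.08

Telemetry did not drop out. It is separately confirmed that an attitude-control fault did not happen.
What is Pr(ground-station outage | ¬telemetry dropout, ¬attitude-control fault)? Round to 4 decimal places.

Pr(ground-station outage | ¬telemetry dropout, ¬attitude-control fault) ≈ 0.1343

P(¬telemetry dropout | ¬attitude-control fault) = 0.92*0.82 + 0.65*0.18 = 0.754400 + 0.117000 = 0.871400
Restricting to configurations with ground-station outage present: 0.65*0.18 = 0.117000.
Hence the posterior is 0.117000/0.871400 ≈ 0.1343.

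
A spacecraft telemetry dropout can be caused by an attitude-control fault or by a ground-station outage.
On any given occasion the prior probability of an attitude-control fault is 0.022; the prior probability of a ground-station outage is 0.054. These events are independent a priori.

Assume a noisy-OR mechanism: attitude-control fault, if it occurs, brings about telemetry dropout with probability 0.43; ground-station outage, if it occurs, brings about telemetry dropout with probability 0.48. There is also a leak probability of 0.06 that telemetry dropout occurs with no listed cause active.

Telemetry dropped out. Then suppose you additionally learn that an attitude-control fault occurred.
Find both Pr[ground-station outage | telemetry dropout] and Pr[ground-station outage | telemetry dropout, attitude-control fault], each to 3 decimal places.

Pr[ground-station outage | telemetry dropout] ≈ 0.299; Pr[ground-station outage | telemetry dropout, attitude-control fault] ≈ 0.081

Under noisy-OR, P(telemetry dropout | causes) = 1 − (1−0.06)·∏(1−qᵢ) over the active causes.
P(telemetry dropout) = 0.06*0.978*0.946 + 0.5112*0.978*0.054 + 0.4642*0.022*0.946 + 0.721384*0.022*0.054 = 0.055511 + 0.026997 + 0.009661 + 0.000857 = 0.093026
Of this, 0.027854 comes from 0.026997 + 0.000857 (the ground-station outage=true cases).
So P(ground-station outage | telemetry dropout) = 0.027854/0.093026 ≈ 0.299.

Now also conditioning on attitude-control fault=true:
Weight on ground-station outage=true, given the evidence: 0.721384·0.054 = 0.038955
Normalizer over all consistent configurations: 0.4642·0.946 + 0.721384·0.054 = 0.478088
Posterior = 0.038955 / 0.478088 ≈ 0.081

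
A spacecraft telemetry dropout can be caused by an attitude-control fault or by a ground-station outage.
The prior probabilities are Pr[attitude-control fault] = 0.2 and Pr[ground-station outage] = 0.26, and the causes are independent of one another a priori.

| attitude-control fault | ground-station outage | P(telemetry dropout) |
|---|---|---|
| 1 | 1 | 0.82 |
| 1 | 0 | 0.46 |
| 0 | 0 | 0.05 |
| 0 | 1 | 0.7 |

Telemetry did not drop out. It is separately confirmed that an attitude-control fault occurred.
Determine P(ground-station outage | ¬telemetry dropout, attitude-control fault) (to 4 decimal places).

P(ground-station outage | ¬telemetry dropout, attitude-control fault) ≈ 0.1048

Numerator (weight on configurations with ground-station outage): 0.18*0.26 = 0.046800
Denominator P(¬telemetry dropout | attitude-control fault): 0.54*0.74 + 0.18*0.26 = 0.446400
P(ground-station outage | ¬telemetry dropout, attitude-control fault) = 0.046800/0.446400 ≈ 0.1048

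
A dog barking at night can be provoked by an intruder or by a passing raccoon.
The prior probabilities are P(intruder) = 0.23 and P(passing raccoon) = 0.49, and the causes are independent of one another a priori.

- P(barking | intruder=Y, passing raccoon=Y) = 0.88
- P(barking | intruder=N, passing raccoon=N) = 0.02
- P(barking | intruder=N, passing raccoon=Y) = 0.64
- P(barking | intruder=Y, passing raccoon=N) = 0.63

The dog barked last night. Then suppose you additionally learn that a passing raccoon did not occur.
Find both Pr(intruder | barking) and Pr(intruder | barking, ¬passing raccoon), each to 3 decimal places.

Pr(intruder | barking) ≈ 0.410; Pr(intruder | barking, ¬passing raccoon) ≈ 0.904

For the numerator, keep only intruder=true terms: 0.073899 + 0.099176 = 0.173075
The normalizing constant is 0.02*0.77*0.51 + 0.64*0.77*0.49 + 0.63*0.23*0.51 + 0.88*0.23*0.49 = 0.422401
Posterior = 0.173075 / 0.422401 ≈ 0.410

Now condition on the additional information:
Sum P(barking|·) weighted by the priors over both values of intruder:
  P(barking | ¬passing raccoon) = 0.02·0.77 + 0.63·0.23
        = 0.015400 + 0.144900 = 0.160300
Configurations with intruder contribute 0.144900, so
  P(intruder | barking, ¬passing raccoon) = 0.144900 / 0.160300 ≈ 0.904
With passing raccoon excluded, intruder must carry more of the explanatory weight for the barking.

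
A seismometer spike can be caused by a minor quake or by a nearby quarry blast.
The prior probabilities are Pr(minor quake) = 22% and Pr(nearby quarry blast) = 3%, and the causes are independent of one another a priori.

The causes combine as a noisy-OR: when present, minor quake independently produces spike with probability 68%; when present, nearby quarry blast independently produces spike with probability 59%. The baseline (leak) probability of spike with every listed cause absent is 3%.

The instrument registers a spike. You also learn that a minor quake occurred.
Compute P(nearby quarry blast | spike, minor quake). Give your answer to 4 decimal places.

Under noisy-OR, P(spike | causes) = 1 − (1−0.03)·∏(1−qᵢ) over the active causes.
P(spike | minor quake) = 0.6896·0.97 + 0.872736·0.03 = 0.668912 + 0.026182 = 0.695094
The nearby quarry blast-present share is 0.872736·0.03 = 0.026182.
P(nearby quarry blast | spike, minor quake) = 0.026182 / 0.695094 ≈ 0.0377

P(nearby quarry blast | spike, minor quake) ≈ 0.0377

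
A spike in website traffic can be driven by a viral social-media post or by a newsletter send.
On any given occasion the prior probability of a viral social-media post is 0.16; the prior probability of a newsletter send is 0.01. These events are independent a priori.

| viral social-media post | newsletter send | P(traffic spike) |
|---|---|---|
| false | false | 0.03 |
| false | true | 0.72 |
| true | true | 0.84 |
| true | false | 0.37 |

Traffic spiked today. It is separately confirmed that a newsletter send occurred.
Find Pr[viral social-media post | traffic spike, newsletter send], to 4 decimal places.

Weight on viral social-media post=true, given the evidence: 0.84×0.16 = 0.134400
Normalizer over all consistent configurations: 0.72×0.84 + 0.84×0.16 = 0.739200
Posterior = 0.134400 / 0.739200 ≈ 0.1818

Pr[viral social-media post | traffic spike, newsletter send] ≈ 0.1818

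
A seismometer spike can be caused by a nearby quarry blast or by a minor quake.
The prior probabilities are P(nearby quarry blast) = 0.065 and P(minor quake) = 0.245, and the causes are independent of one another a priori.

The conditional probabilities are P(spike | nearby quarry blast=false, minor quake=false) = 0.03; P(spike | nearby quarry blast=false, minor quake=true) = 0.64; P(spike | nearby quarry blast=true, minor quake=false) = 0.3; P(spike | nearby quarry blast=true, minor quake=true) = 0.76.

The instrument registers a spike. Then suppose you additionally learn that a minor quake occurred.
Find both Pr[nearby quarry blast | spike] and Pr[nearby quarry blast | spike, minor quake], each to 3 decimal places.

Pr[nearby quarry blast | spike] ≈ 0.138; Pr[nearby quarry blast | spike, minor quake] ≈ 0.076

Enumerate the 4 (nearby quarry blast, minor quake) configurations and weight by the priors:
  P(spike) = 0.03·0.935·0.755 + 0.64·0.935·0.245 + 0.3·0.065·0.755 + 0.76·0.065·0.245
        = 0.021178 + 0.146608 + 0.014722 + 0.012103 = 0.194611
Configurations with nearby quarry blast contribute 0.026825, so
  P(nearby quarry blast | spike) = 0.026825 / 0.194611 ≈ 0.138

Now condition on the additional information:
Numerator (weight on configurations with nearby quarry blast): 0.76·0.065 = 0.049400
Normalizer over all consistent configurations: 0.64·0.935 + 0.76·0.065 = 0.647800
P(nearby quarry blast | spike, minor quake) = 0.049400/0.647800 ≈ 0.076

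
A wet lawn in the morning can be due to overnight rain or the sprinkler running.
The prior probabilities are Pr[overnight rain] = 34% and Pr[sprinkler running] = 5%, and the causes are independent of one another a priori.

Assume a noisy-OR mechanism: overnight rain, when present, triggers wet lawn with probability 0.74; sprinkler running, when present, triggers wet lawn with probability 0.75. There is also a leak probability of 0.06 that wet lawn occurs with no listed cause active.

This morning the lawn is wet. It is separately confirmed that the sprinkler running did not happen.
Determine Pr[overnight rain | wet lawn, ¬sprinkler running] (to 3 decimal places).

Pr[overnight rain | wet lawn, ¬sprinkler running] ≈ 0.866

Under noisy-OR, P(wet lawn | causes) = 1 − (1−0.06)·∏(1−qᵢ) over the active causes.
Sum P(wet lawn|·) weighted by the priors over both values of overnight rain:
  P(wet lawn | ¬sprinkler running) = 0.06*0.66 + 0.7556*0.34
        = 0.039600 + 0.256904 = 0.296504
Configurations with overnight rain contribute 0.256904, so
  P(overnight rain | wet lawn, ¬sprinkler running) = 0.256904 / 0.296504 ≈ 0.866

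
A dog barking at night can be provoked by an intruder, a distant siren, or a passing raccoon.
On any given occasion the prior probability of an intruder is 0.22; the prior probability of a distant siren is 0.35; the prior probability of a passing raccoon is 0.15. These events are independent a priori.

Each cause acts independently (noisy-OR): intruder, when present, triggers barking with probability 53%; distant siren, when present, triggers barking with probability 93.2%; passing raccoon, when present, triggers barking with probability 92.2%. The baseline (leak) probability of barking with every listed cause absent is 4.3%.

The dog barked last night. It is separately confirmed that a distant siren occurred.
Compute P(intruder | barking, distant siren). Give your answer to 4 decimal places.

P(intruder | barking, distant siren) ≈ 0.2254

Under noisy-OR, P(barking | causes) = 1 − (1−0.043)·∏(1−qᵢ) over the active causes.
Enumerate the 4 (intruder, passing raccoon) configurations and weight by the priors:
  P(barking | distant siren) = 0.934924*0.78*0.85 + 0.994924*0.78*0.15 + 0.969414*0.22*0.85 + 0.997614*0.22*0.15
        = 0.619855 + 0.116406 + 0.181280 + 0.032921 = 0.950462
Configurations with intruder contribute 0.214201, so
  P(intruder | barking, distant siren) = 0.214201 / 0.950462 ≈ 0.2254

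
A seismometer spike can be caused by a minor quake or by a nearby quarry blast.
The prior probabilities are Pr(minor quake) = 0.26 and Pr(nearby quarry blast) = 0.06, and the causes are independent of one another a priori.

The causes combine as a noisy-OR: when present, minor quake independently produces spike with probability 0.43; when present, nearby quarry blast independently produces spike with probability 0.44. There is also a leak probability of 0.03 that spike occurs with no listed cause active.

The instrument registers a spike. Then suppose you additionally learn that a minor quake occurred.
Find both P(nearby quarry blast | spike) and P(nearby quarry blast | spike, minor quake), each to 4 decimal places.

P(nearby quarry blast | spike) ≈ 0.1926; P(nearby quarry blast | spike, minor quake) ≈ 0.0897

Under noisy-OR, P(spike | causes) = 1 − (1−0.03)·∏(1−qᵢ) over the active causes.
P(spike) = 0.03*0.74*0.94 + 0.4568*0.74*0.06 + 0.4471*0.26*0.94 + 0.690376*0.26*0.06 = 0.020868 + 0.020282 + 0.109271 + 0.010770 = 0.161191
Of this, 0.031052 comes from 0.020282 + 0.010770 (the nearby quarry blast=true cases).
Hence the posterior is 0.031052/0.161191 ≈ 0.1926.

Now condition on the additional information:
For the numerator, keep only nearby quarry blast=true terms: 0.690376·0.06 = 0.041423
Normalizer over all consistent configurations: 0.4471·0.94 + 0.690376·0.06 = 0.461697
P(nearby quarry blast | spike, minor quake) = 0.041423/0.461697 ≈ 0.0897
This is intercausal reasoning (explaining away): once minor quake accounts for the spike, nearby quarry blast becomes less likely.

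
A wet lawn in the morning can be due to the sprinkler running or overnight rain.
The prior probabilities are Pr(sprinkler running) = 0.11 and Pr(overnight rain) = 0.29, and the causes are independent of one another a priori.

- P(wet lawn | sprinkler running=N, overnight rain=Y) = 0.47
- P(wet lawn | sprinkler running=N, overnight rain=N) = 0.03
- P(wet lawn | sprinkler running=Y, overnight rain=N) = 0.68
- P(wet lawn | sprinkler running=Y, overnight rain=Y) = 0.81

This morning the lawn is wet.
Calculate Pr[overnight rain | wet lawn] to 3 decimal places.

Pr[overnight rain | wet lawn] ≈ 0.671

Enumerate the 4 (sprinkler running, overnight rain) configurations and weight by the priors:
  P(wet lawn) = 0.03×0.89×0.71 + 0.47×0.89×0.29 + 0.68×0.11×0.71 + 0.81×0.11×0.29
        = 0.018957 + 0.121307 + 0.053108 + 0.025839 = 0.219211
Keeping only the overnight rain-present terms gives 0.147146, so
  P(overnight rain | wet lawn) = 0.147146 / 0.219211 ≈ 0.671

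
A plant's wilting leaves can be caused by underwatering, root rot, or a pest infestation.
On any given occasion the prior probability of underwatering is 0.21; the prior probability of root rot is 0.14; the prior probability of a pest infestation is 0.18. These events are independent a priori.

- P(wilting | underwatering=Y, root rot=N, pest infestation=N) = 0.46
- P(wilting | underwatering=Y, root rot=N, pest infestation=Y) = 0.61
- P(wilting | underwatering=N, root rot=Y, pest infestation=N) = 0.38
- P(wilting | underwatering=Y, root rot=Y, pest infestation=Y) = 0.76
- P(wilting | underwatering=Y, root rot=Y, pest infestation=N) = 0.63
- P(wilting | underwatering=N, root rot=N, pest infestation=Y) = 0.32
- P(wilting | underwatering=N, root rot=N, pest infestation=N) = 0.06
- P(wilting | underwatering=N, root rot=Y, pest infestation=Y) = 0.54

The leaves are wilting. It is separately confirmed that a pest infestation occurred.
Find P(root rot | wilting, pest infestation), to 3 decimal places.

Numerator (weight on configurations with root rot): 0.059724 + 0.022344 = 0.082068
Denominator P(wilting | pest infestation): 0.32*0.79*0.86 + 0.54*0.79*0.14 + 0.61*0.21*0.86 + 0.76*0.21*0.14 = 0.409642
P(root rot | wilting, pest infestation) = 0.082068/0.409642 ≈ 0.200

P(root rot | wilting, pest infestation) ≈ 0.200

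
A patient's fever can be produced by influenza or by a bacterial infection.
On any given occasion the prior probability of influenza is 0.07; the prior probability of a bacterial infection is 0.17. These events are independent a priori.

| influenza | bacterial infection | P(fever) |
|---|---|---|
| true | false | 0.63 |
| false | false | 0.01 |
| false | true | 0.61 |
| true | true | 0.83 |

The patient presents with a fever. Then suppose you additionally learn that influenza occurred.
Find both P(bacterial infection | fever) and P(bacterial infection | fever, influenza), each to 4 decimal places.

Sum P(fever|·) weighted by the priors over the 4 (influenza, bacterial infection) configurations:
  P(fever) = 0.01×0.93×0.83 + 0.61×0.93×0.17 + 0.63×0.07×0.83 + 0.83×0.07×0.17
        = 0.007719 + 0.096441 + 0.036603 + 0.009877 = 0.150640
Keeping only the bacterial infection-present terms gives 0.106318, so
  P(bacterial infection | fever) = 0.106318 / 0.150640 ≈ 0.7058

Now also conditioning on influenza=true:
P(fever | influenza) = 0.63*0.83 + 0.83*0.17 = 0.522900 + 0.141100 = 0.664000
The bacterial infection-present share is 0.83*0.17 = 0.141100.
So P(bacterial infection | fever, influenza) = 0.141100/0.664000 ≈ 0.2125.
Conditioning on influenza lowers the posterior on bacterial infection: the classic explaining-away effect in a common-effect structure.

P(bacterial infection | fever) ≈ 0.7058; P(bacterial infection | fever, influenza) ≈ 0.2125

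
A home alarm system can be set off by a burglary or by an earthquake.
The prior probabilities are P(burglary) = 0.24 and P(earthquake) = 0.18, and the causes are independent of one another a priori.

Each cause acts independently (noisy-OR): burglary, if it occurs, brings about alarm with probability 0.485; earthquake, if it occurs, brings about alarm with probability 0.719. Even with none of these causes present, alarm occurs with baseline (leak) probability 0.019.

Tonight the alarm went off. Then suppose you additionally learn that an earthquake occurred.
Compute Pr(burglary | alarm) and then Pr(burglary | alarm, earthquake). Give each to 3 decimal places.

Under noisy-OR, P(alarm | causes) = 1 − (1−0.019)·∏(1−qᵢ) over the active causes.
Numerator (weight on configurations with burglary): 0.097374 + 0.037067 = 0.134441
Normalizer over all consistent configurations: 0.019*0.76*0.82 + 0.724339*0.76*0.18 + 0.494785*0.24*0.82 + 0.858035*0.24*0.18 = 0.245372
Posterior = 0.134441 / 0.245372 ≈ 0.548

Now condition on the additional information:
P(alarm | earthquake) = 0.724339*0.76 + 0.858035*0.24 = 0.550498 + 0.205928 = 0.756426
Of this, 0.205928 comes from 0.858035*0.24 (the burglary=true cases).
P(burglary | alarm, earthquake) = 0.205928 / 0.756426 ≈ 0.272

Pr(burglary | alarm) ≈ 0.548; Pr(burglary | alarm, earthquake) ≈ 0.272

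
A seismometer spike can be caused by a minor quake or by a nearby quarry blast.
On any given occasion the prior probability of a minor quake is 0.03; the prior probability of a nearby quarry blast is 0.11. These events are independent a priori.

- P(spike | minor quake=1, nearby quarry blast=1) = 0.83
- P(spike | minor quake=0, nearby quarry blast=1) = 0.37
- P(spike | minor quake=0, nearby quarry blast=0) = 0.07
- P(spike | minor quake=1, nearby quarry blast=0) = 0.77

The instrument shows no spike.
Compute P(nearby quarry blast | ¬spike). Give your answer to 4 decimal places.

P(nearby quarry blast | ¬spike) ≈ 0.0773

Weight on nearby quarry blast=true, given the evidence: 0.067221 + 0.000561 = 0.067782
Normalizer over all consistent configurations: 0.93·0.97·0.89 + 0.63·0.97·0.11 + 0.23·0.03·0.89 + 0.17·0.03·0.11 = 0.876792
Posterior = 0.067782 / 0.876792 ≈ 0.0773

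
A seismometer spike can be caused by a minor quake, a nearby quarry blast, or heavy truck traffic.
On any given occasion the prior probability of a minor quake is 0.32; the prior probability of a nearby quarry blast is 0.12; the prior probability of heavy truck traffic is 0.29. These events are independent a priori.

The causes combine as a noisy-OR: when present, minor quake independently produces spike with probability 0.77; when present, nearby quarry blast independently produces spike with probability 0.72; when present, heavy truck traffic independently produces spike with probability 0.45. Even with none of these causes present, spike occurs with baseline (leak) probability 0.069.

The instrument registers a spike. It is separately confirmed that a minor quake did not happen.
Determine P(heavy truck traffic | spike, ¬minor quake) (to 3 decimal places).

P(heavy truck traffic | spike, ¬minor quake) ≈ 0.593

Under noisy-OR, P(spike | causes) = 1 − (1−0.069)·∏(1−qᵢ) over the active causes.
Enumerate the 4 (nearby quarry blast, heavy truck traffic) configurations and weight by the priors:
  P(spike | ¬minor quake) = 0.069*0.88*0.71 + 0.48795*0.88*0.29 + 0.73932*0.12*0.71 + 0.856626*0.12*0.29
        = 0.043111 + 0.124525 + 0.062990 + 0.029811 = 0.260437
The terms with heavy truck traffic present sum to 0.154336, so
  P(heavy truck traffic | spike, ¬minor quake) = 0.154336 / 0.260437 ≈ 0.593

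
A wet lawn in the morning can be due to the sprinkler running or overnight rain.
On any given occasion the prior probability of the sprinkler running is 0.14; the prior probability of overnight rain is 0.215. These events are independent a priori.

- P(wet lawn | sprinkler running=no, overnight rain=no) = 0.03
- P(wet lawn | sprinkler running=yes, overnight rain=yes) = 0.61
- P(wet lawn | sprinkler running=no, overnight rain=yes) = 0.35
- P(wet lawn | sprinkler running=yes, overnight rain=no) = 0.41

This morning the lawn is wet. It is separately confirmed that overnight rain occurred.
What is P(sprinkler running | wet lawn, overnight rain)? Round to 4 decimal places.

Sum P(wet lawn|·) weighted by the priors over both values of sprinkler running:
  P(wet lawn | overnight rain) = 0.35·0.86 + 0.61·0.14
        = 0.301000 + 0.085400 = 0.386400
Configurations with sprinkler running contribute 0.085400, so
  P(sprinkler running | wet lawn, overnight rain) = 0.085400 / 0.386400 ≈ 0.2210

P(sprinkler running | wet lawn, overnight rain) ≈ 0.2210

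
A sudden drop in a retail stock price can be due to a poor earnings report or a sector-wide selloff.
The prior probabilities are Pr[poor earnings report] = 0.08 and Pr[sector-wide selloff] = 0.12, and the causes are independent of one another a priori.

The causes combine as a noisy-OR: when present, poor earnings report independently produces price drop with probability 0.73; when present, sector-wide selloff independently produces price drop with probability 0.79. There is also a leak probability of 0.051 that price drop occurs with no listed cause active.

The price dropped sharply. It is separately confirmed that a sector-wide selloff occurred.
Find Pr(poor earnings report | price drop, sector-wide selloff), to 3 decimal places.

Pr(poor earnings report | price drop, sector-wide selloff) ≈ 0.093

Under noisy-OR, P(price drop | causes) = 1 − (1−0.051)·∏(1−qᵢ) over the active causes.
P(price drop | sector-wide selloff) = 0.80071*0.92 + 0.946192*0.08 = 0.736653 + 0.075695 = 0.812348
Of this, 0.075695 comes from 0.946192*0.08 (the poor earnings report=true cases).
P(poor earnings report | price drop, sector-wide selloff) = 0.075695 / 0.812348 ≈ 0.093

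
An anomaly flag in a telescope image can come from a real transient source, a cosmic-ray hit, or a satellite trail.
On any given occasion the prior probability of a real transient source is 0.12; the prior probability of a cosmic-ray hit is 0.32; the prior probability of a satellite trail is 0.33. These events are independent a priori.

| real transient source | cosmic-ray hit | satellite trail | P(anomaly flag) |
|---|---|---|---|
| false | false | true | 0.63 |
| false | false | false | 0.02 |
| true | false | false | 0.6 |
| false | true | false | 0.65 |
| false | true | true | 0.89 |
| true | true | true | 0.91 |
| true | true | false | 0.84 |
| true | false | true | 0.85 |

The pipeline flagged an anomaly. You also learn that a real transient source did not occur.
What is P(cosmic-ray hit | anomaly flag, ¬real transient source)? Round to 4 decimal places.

Enumerate the 4 (cosmic-ray hit, satellite trail) configurations and weight by the priors:
  P(anomaly flag | ¬real transient source) = 0.02×0.68×0.67 + 0.63×0.68×0.33 + 0.65×0.32×0.67 + 0.89×0.32×0.33
        = 0.009112 + 0.141372 + 0.139360 + 0.093984 = 0.383828
Configurations with cosmic-ray hit contribute 0.233344, so
  P(cosmic-ray hit | anomaly flag, ¬real transient source) = 0.233344 / 0.383828 ≈ 0.6079

P(cosmic-ray hit | anomaly flag, ¬real transient source) ≈ 0.6079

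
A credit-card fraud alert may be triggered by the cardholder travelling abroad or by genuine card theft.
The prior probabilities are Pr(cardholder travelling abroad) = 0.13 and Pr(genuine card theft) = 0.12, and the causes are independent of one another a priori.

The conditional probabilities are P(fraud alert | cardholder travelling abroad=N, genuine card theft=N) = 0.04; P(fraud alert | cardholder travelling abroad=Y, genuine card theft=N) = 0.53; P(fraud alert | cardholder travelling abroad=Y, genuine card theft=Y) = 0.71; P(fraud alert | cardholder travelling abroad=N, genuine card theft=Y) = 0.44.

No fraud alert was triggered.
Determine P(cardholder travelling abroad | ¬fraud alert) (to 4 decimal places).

Weight on cardholder travelling abroad=true, given the evidence: 0.053768 + 0.004524 = 0.058292
The normalizing constant is 0.96·0.87·0.88 + 0.56·0.87·0.12 + 0.47·0.13·0.88 + 0.29·0.13·0.12 = 0.851732
P(cardholder travelling abroad | ¬fraud alert) = 0.058292/0.851732 ≈ 0.0684

P(cardholder travelling abroad | ¬fraud alert) ≈ 0.0684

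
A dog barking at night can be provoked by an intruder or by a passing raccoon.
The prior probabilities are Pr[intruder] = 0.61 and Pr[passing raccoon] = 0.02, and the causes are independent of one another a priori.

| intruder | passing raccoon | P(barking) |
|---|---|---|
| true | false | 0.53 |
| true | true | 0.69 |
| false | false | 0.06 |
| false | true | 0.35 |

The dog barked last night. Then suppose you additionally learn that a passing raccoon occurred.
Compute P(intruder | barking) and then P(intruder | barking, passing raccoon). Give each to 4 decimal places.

By total probability over the 4 (intruder, passing raccoon) configurations:
  P(barking) = 0.06×0.39×0.98 + 0.35×0.39×0.02 + 0.53×0.61×0.98 + 0.69×0.61×0.02
        = 0.022932 + 0.002730 + 0.316834 + 0.008418 = 0.350914
Configurations with intruder contribute 0.325252, so
  P(intruder | barking) = 0.325252 / 0.350914 ≈ 0.9269

Now condition on the additional information:
Enumerate both values of intruder and weight by the priors:
  P(barking | passing raccoon) = 0.35×0.39 + 0.69×0.61
        = 0.136500 + 0.420900 = 0.557400
The terms with intruder present sum to 0.420900, so
  P(intruder | barking, passing raccoon) = 0.420900 / 0.557400 ≈ 0.7551

P(intruder | barking) ≈ 0.9269; P(intruder | barking, passing raccoon) ≈ 0.7551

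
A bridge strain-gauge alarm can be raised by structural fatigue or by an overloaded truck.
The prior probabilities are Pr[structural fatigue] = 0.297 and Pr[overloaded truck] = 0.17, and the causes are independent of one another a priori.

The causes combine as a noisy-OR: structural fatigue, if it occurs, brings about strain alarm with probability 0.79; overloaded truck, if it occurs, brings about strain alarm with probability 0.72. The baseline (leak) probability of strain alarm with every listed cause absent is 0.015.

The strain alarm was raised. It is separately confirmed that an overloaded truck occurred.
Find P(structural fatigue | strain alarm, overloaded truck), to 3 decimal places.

Under noisy-OR, P(strain alarm | causes) = 1 − (1−0.015)·∏(1−qᵢ) over the active causes.
P(strain alarm | overloaded truck) = 0.7242*0.703 + 0.942082*0.297 = 0.509113 + 0.279798 = 0.788911
Restricting to configurations with structural fatigue present: 0.942082*0.297 = 0.279798.
Hence the posterior is 0.279798/0.788911 ≈ 0.355.

P(structural fatigue | strain alarm, overloaded truck) ≈ 0.355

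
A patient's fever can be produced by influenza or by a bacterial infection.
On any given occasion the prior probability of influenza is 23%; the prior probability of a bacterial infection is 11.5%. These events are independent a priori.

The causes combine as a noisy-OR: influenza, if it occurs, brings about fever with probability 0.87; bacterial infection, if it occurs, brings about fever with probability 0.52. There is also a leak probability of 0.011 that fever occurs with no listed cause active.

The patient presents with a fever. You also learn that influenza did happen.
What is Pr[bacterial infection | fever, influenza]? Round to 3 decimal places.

Pr[bacterial infection | fever, influenza] ≈ 0.123

Under noisy-OR, P(fever | causes) = 1 − (1−0.011)·∏(1−qᵢ) over the active causes.
Weight on bacterial infection=true, given the evidence: 0.938286*0.115 = 0.107903
The normalizing constant is 0.87143*0.885 + 0.938286*0.115 = 0.879119
Posterior = 0.107903 / 0.879119 ≈ 0.123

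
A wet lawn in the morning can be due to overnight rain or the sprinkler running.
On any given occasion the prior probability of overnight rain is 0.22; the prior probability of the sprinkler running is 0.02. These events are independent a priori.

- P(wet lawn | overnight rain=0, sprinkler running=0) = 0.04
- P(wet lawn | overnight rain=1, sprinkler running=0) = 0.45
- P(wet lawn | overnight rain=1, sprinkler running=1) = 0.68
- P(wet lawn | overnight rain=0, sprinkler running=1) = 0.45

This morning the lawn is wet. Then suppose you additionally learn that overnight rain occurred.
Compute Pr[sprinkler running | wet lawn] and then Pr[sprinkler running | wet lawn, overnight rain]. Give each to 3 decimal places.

Pr[sprinkler running | wet lawn] ≈ 0.073; Pr[sprinkler running | wet lawn, overnight rain] ≈ 0.030

By total probability over the 4 (overnight rain, sprinkler running) configurations:
  P(wet lawn) = 0.04×0.78×0.98 + 0.45×0.78×0.02 + 0.45×0.22×0.98 + 0.68×0.22×0.02
        = 0.030576 + 0.007020 + 0.097020 + 0.002992 = 0.137608
Configurations with sprinkler running contribute 0.010012, so
  P(sprinkler running | wet lawn) = 0.010012 / 0.137608 ≈ 0.073

Now condition on the additional information:
For the numerator, keep only sprinkler running=true terms: 0.68*0.02 = 0.013600
The normalizing constant is 0.45*0.98 + 0.68*0.02 = 0.454600
P(sprinkler running | wet lawn, overnight rain) = 0.013600/0.454600 ≈ 0.030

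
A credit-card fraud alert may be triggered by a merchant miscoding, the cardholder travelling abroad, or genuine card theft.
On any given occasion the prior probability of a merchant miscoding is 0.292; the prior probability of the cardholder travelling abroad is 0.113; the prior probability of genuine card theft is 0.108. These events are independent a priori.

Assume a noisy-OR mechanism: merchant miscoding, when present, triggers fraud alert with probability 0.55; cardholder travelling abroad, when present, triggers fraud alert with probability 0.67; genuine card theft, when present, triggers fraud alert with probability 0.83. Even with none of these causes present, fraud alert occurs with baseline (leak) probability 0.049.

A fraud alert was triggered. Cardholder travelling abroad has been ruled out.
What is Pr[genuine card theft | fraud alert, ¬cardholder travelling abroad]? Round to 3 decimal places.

Pr[genuine card theft | fraud alert, ¬cardholder travelling abroad] ≈ 0.342

Under noisy-OR, P(fraud alert | causes) = 1 − (1−0.049)·∏(1−qᵢ) over the active causes.
By total probability over the 4 (merchant miscoding, genuine card theft) configurations:
  P(fraud alert | ¬cardholder travelling abroad) = 0.049*0.708*0.892 + 0.83833*0.708*0.108 + 0.57205*0.292*0.892 + 0.927249*0.292*0.108
        = 0.030945 + 0.064102 + 0.148998 + 0.029242 = 0.273287
Keeping only the genuine card theft-present terms gives 0.093344, so
  P(genuine card theft | fraud alert, ¬cardholder travelling abroad) = 0.093344 / 0.273287 ≈ 0.342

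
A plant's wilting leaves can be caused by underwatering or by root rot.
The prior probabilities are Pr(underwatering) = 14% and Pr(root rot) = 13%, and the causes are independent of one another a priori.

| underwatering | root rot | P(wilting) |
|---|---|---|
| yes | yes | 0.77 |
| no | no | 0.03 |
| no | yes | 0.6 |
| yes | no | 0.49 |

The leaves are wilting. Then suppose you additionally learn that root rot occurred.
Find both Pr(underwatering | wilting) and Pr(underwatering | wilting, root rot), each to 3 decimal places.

Enumerate the 4 (underwatering, root rot) configurations and weight by the priors:
  P(wilting) = 0.03*0.86*0.87 + 0.6*0.86*0.13 + 0.49*0.14*0.87 + 0.77*0.14*0.13
        = 0.022446 + 0.067080 + 0.059682 + 0.014014 = 0.163222
Keeping only the underwatering-present terms gives 0.073696, so
  P(underwatering | wilting) = 0.073696 / 0.163222 ≈ 0.452

Now also conditioning on root rot=true:
For the numerator, keep only underwatering=true terms: 0.77*0.14 = 0.107800
Denominator P(wilting | root rot): 0.6*0.86 + 0.77*0.14 = 0.623800
Posterior = 0.107800 / 0.623800 ≈ 0.173
This is intercausal reasoning (explaining away): once root rot accounts for the wilting, underwatering becomes less likely.

Pr(underwatering | wilting) ≈ 0.452; Pr(underwatering | wilting, root rot) ≈ 0.173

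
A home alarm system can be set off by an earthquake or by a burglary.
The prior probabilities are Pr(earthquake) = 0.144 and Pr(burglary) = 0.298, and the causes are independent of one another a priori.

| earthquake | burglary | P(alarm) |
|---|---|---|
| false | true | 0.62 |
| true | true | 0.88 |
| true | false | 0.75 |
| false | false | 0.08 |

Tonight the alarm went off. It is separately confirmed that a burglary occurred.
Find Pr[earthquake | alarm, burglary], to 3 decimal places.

Pr[earthquake | alarm, burglary] ≈ 0.193

Enumerate both values of earthquake and weight by the priors:
  P(alarm | burglary) = 0.62×0.856 + 0.88×0.144
        = 0.530720 + 0.126720 = 0.657440
The terms with earthquake present sum to 0.126720, so
  P(earthquake | alarm, burglary) = 0.126720 / 0.657440 ≈ 0.193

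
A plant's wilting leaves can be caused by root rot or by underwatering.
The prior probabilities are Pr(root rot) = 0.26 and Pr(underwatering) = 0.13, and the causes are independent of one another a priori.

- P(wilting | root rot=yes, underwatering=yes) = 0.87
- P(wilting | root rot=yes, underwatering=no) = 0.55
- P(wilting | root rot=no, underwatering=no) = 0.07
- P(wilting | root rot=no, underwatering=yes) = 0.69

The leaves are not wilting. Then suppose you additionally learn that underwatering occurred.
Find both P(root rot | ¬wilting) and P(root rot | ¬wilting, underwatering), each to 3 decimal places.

P(root rot | ¬wilting) ≈ 0.145; P(root rot | ¬wilting, underwatering) ≈ 0.128

Numerator (weight on configurations with root rot): 0.101790 + 0.004394 = 0.106184
Normalizer over all consistent configurations: 0.93·0.74·0.87 + 0.31·0.74·0.13 + 0.45·0.26·0.87 + 0.13·0.26·0.13 = 0.734740
P(root rot | ¬wilting) = 0.106184/0.734740 ≈ 0.145

Now condition on the additional information:
Enumerate both values of root rot and weight by the priors:
  P(¬wilting | underwatering) = 0.31*0.74 + 0.13*0.26
        = 0.229400 + 0.033800 = 0.263200
Configurations with root rot contribute 0.033800, so
  P(root rot | ¬wilting, underwatering) = 0.033800 / 0.263200 ≈ 0.128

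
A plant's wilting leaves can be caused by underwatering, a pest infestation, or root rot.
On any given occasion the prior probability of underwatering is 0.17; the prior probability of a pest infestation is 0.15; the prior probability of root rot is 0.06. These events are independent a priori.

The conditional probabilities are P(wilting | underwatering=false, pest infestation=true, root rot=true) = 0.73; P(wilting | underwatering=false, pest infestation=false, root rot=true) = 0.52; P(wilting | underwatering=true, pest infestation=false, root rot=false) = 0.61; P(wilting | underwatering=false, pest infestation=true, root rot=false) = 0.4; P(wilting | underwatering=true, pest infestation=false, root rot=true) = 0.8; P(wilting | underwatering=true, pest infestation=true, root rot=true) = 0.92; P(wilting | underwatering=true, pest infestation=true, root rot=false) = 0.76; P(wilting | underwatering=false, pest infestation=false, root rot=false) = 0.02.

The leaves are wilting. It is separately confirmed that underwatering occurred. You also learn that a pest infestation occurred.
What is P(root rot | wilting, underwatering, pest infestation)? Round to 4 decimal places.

P(root rot | wilting, underwatering, pest infestation) ≈ 0.0717

P(wilting | underwatering, pest infestation) = 0.76·0.94 + 0.92·0.06 = 0.714400 + 0.055200 = 0.769600
The root rot-present share is 0.92·0.06 = 0.055200.
Hence the posterior is 0.055200/0.769600 ≈ 0.0717.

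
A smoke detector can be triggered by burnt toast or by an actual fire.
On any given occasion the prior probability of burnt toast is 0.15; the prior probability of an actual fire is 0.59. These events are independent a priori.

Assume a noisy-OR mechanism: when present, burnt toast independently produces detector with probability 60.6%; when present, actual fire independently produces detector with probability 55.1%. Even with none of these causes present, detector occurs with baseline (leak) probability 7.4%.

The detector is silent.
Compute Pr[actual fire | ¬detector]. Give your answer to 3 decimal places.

Under noisy-OR, P(detector | causes) = 1 − (1−0.074)·∏(1−qᵢ) over the active causes.
By total probability over the 4 (burnt toast, actual fire) configurations:
  P(¬detector) = 0.926×0.85×0.41 + 0.415774×0.85×0.59 + 0.364844×0.15×0.41 + 0.163815×0.15×0.59
        = 0.322711 + 0.208511 + 0.022438 + 0.014498 = 0.568158
The terms with actual fire present sum to 0.223009, so
  P(actual fire | ¬detector) = 0.223009 / 0.568158 ≈ 0.393

Pr[actual fire | ¬detector] ≈ 0.393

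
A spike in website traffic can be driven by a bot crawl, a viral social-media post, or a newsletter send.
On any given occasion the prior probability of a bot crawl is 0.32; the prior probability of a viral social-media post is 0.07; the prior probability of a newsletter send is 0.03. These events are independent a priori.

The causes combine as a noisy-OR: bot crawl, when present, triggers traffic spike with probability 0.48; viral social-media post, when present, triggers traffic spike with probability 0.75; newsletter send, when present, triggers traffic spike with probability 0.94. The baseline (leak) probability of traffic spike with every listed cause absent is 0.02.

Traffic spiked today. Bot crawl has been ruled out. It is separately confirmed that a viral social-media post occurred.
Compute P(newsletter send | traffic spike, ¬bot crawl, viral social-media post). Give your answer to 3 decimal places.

Under noisy-OR, P(traffic spike | causes) = 1 − (1−0.02)·∏(1−qᵢ) over the active causes.
P(traffic spike | ¬bot crawl, viral social-media post) = 0.755×0.97 + 0.9853×0.03 = 0.732350 + 0.029559 = 0.761909
Restricting to configurations with newsletter send present: 0.9853×0.03 = 0.029559.
So P(newsletter send | traffic spike, ¬bot crawl, viral social-media post) = 0.029559/0.761909 ≈ 0.039.

P(newsletter send | traffic spike, ¬bot crawl, viral social-media post) ≈ 0.039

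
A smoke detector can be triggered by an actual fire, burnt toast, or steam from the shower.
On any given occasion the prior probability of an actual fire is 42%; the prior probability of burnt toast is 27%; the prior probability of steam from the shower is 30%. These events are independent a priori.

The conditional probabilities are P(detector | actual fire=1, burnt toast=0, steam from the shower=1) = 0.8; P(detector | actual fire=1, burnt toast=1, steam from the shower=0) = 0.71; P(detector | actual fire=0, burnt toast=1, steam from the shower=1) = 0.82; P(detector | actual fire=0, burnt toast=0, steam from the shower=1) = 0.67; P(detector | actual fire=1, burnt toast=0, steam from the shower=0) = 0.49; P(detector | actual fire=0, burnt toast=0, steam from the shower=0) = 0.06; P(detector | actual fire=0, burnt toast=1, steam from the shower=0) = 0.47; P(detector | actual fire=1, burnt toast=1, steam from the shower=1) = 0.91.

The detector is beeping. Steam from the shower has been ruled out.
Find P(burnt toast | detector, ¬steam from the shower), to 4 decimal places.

P(burnt toast | detector, ¬steam from the shower) ≈ 0.4674

Weight on burnt toast=true, given the evidence: 0.073602 + 0.080514 = 0.154116
Denominator P(detector | ¬steam from the shower): 0.06·0.58·0.73 + 0.47·0.58·0.27 + 0.49·0.42·0.73 + 0.71·0.42·0.27 = 0.329754
Posterior = 0.154116 / 0.329754 ≈ 0.4674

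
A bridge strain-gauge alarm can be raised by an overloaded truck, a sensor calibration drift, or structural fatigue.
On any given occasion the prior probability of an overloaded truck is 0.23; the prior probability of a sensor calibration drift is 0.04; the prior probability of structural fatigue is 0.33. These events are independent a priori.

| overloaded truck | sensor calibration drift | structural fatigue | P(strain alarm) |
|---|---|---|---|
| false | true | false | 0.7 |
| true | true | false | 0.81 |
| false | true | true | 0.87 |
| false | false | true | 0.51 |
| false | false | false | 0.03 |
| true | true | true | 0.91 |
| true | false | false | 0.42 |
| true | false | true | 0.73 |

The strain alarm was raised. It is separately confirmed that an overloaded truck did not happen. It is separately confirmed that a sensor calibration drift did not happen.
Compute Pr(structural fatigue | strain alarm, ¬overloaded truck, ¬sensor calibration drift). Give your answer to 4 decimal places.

By total probability over both values of structural fatigue:
  P(strain alarm | ¬overloaded truck, ¬sensor calibration drift) = 0.03·0.67 + 0.51·0.33
        = 0.020100 + 0.168300 = 0.188400
The terms with structural fatigue present sum to 0.168300, so
  P(structural fatigue | strain alarm, ¬overloaded truck, ¬sensor calibration drift) = 0.168300 / 0.188400 ≈ 0.8933

Pr(structural fatigue | strain alarm, ¬overloaded truck, ¬sensor calibration drift) ≈ 0.8933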